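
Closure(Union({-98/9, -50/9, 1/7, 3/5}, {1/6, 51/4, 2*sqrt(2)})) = {-98/9, -50/9, 1/7, 1/6, 3/5, 51/4, 2*sqrt(2)}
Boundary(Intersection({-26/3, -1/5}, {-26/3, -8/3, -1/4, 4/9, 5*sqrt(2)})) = {-26/3}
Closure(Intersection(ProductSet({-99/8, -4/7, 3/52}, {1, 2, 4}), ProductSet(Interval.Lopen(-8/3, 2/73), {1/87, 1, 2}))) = ProductSet({-4/7}, {1, 2})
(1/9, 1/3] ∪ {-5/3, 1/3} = {-5/3} ∪ (1/9, 1/3]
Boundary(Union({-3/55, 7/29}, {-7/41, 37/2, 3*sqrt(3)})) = {-7/41, -3/55, 7/29, 37/2, 3*sqrt(3)}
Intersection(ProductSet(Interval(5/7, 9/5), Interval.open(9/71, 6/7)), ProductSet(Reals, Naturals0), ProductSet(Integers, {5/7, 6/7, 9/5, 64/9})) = EmptySet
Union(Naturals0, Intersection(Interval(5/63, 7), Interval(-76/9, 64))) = Union(Interval(5/63, 7), Naturals0)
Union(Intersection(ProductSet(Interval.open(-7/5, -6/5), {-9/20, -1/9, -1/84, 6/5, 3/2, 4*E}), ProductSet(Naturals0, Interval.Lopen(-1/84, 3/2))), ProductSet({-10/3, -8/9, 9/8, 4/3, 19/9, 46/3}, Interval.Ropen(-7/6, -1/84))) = ProductSet({-10/3, -8/9, 9/8, 4/3, 19/9, 46/3}, Interval.Ropen(-7/6, -1/84))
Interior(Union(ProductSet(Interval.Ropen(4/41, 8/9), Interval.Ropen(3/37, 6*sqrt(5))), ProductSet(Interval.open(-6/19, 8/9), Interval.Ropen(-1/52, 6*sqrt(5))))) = ProductSet(Interval.open(-6/19, 8/9), Interval.open(-1/52, 6*sqrt(5)))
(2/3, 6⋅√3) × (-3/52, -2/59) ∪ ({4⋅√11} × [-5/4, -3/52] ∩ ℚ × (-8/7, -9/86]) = (2/3, 6⋅√3) × (-3/52, -2/59)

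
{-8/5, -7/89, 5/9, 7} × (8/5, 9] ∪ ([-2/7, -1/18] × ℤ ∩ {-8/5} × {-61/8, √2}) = {-8/5, -7/89, 5/9, 7} × (8/5, 9]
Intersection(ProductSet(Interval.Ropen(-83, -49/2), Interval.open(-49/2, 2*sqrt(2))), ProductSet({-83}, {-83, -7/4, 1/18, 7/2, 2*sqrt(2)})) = ProductSet({-83}, {-7/4, 1/18})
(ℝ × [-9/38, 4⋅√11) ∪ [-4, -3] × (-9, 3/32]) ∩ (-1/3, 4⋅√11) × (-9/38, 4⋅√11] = (-1/3, 4⋅√11) × (-9/38, 4⋅√11)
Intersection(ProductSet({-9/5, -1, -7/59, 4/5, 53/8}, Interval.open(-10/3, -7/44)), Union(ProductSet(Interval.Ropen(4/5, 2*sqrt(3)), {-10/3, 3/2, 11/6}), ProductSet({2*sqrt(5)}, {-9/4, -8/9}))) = EmptySet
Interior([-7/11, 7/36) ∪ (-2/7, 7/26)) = (-7/11, 7/26)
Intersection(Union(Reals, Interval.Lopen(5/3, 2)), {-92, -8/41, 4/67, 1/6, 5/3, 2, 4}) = {-92, -8/41, 4/67, 1/6, 5/3, 2, 4}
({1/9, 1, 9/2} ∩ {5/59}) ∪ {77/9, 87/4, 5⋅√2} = {77/9, 87/4, 5⋅√2}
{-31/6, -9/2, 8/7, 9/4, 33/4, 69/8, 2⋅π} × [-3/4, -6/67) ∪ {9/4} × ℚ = ({9/4} × ℚ) ∪ ({-31/6, -9/2, 8/7, 9/4, 33/4, 69/8, 2⋅π} × [-3/4, -6/67))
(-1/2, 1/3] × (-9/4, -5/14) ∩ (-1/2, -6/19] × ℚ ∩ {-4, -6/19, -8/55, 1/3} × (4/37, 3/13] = ∅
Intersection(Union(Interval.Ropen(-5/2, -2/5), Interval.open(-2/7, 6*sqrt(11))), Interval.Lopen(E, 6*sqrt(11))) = Interval.open(E, 6*sqrt(11))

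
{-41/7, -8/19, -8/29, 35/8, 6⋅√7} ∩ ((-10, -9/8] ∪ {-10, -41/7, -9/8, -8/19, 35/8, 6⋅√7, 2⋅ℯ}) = {-41/7, -8/19, 35/8, 6⋅√7}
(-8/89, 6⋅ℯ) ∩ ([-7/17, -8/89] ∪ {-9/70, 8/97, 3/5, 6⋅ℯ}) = {8/97, 3/5}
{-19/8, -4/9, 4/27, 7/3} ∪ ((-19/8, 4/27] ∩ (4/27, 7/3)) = {-19/8, -4/9, 4/27, 7/3}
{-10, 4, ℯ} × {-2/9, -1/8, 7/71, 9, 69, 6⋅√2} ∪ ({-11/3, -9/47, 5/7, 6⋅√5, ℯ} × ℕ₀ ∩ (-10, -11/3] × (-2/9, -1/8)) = {-10, 4, ℯ} × {-2/9, -1/8, 7/71, 9, 69, 6⋅√2}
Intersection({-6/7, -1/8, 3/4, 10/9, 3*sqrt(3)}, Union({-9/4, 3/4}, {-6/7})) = {-6/7, 3/4}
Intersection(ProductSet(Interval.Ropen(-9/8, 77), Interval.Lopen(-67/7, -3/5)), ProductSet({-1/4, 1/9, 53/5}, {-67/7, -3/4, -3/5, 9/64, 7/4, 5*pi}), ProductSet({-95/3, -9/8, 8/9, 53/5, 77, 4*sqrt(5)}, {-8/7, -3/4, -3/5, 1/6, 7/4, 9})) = ProductSet({53/5}, {-3/4, -3/5})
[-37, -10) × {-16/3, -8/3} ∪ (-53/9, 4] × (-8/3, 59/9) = ([-37, -10) × {-16/3, -8/3}) ∪ ((-53/9, 4] × (-8/3, 59/9))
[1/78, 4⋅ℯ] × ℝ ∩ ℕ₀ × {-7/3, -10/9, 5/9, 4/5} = {1, 2, …, 10} × {-7/3, -10/9, 5/9, 4/5}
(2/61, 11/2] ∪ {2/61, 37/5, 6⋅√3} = [2/61, 11/2] ∪ {37/5, 6⋅√3}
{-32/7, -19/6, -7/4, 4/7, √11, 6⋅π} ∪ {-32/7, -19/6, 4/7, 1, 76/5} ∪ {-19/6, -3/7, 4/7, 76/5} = {-32/7, -19/6, -7/4, -3/7, 4/7, 1, 76/5, √11, 6⋅π}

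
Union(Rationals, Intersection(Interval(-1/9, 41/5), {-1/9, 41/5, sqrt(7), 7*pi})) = Union({sqrt(7)}, Rationals)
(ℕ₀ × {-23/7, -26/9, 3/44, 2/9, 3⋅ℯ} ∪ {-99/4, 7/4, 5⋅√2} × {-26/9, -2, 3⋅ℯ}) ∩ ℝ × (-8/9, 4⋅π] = (ℕ₀ × {3/44, 2/9, 3⋅ℯ}) ∪ ({-99/4, 7/4, 5⋅√2} × {3⋅ℯ})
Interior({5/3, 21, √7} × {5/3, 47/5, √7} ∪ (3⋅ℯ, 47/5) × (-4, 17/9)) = (3⋅ℯ, 47/5) × (-4, 17/9)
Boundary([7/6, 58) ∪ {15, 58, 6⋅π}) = {7/6, 58}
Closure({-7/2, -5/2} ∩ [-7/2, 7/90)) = {-7/2, -5/2}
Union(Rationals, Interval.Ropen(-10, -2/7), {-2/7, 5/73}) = Union(Interval(-10, -2/7), Rationals)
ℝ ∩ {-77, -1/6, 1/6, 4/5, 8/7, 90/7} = {-77, -1/6, 1/6, 4/5, 8/7, 90/7}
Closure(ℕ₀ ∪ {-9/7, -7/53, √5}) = {-9/7, -7/53, √5} ∪ ℕ₀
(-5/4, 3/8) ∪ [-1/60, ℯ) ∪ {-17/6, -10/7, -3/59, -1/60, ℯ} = {-17/6, -10/7} ∪ (-5/4, ℯ]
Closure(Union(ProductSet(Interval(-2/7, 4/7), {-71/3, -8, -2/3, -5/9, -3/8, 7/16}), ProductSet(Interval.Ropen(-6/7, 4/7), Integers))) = Union(ProductSet(Interval(-6/7, 4/7), Integers), ProductSet(Interval(-2/7, 4/7), {-71/3, -8, -2/3, -5/9, -3/8, 7/16}))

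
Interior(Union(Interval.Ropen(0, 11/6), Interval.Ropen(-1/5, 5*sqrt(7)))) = Interval.open(-1/5, 5*sqrt(7))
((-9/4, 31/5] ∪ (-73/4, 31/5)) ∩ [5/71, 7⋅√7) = [5/71, 31/5]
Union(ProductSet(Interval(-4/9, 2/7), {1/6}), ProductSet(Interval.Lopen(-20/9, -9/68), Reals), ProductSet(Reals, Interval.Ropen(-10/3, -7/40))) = Union(ProductSet(Interval.Lopen(-20/9, -9/68), Reals), ProductSet(Interval(-4/9, 2/7), {1/6}), ProductSet(Reals, Interval.Ropen(-10/3, -7/40)))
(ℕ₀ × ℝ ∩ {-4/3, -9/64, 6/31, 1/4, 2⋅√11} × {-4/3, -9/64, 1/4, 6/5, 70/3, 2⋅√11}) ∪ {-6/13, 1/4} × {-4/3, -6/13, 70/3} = {-6/13, 1/4} × {-4/3, -6/13, 70/3}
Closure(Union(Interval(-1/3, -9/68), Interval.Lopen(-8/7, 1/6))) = Interval(-8/7, 1/6)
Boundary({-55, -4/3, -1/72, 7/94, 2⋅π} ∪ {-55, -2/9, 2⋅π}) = {-55, -4/3, -2/9, -1/72, 7/94, 2⋅π}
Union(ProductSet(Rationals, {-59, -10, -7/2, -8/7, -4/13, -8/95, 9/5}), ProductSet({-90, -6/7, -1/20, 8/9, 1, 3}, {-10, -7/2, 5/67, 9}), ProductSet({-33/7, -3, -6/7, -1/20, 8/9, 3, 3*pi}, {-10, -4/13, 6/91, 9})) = Union(ProductSet({-90, -6/7, -1/20, 8/9, 1, 3}, {-10, -7/2, 5/67, 9}), ProductSet({-33/7, -3, -6/7, -1/20, 8/9, 3, 3*pi}, {-10, -4/13, 6/91, 9}), ProductSet(Rationals, {-59, -10, -7/2, -8/7, -4/13, -8/95, 9/5}))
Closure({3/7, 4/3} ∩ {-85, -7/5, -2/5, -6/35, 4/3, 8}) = {4/3}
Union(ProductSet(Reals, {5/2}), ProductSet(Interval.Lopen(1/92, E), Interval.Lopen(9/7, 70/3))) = Union(ProductSet(Interval.Lopen(1/92, E), Interval.Lopen(9/7, 70/3)), ProductSet(Reals, {5/2}))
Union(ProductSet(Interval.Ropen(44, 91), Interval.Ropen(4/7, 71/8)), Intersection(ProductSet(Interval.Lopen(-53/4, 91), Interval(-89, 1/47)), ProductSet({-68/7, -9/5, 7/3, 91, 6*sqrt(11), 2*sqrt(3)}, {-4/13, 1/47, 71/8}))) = Union(ProductSet({-68/7, -9/5, 7/3, 91, 6*sqrt(11), 2*sqrt(3)}, {-4/13, 1/47}), ProductSet(Interval.Ropen(44, 91), Interval.Ropen(4/7, 71/8)))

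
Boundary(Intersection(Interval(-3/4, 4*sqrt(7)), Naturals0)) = Range(0, 11, 1)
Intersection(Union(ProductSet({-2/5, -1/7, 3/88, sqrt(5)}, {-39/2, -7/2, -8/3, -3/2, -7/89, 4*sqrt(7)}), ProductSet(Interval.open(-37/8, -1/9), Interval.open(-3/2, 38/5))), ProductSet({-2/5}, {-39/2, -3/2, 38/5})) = ProductSet({-2/5}, {-39/2, -3/2})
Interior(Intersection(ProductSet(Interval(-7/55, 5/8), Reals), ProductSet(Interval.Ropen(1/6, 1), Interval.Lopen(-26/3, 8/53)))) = ProductSet(Interval.open(1/6, 5/8), Interval.open(-26/3, 8/53))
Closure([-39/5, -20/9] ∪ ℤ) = ℤ ∪ [-39/5, -20/9]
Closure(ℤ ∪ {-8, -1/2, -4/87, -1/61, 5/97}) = ℤ ∪ {-1/2, -4/87, -1/61, 5/97}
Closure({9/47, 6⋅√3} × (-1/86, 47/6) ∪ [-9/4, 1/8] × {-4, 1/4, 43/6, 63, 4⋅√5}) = ({9/47, 6⋅√3} × [-1/86, 47/6]) ∪ ([-9/4, 1/8] × {-4, 1/4, 43/6, 63, 4⋅√5})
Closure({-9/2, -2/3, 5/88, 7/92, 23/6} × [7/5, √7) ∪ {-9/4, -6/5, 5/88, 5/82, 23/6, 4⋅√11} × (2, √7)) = ({-9/2, -2/3, 5/88, 7/92, 23/6} × [7/5, √7]) ∪ ({-9/4, -6/5, 5/88, 5/82, 23/6, 4⋅√11} × [2, √7])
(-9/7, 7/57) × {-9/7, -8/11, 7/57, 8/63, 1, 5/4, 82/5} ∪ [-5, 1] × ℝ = [-5, 1] × ℝ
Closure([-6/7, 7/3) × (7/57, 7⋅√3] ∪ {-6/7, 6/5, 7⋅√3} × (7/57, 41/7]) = ({-6/7, 7/3} × [7/57, 7⋅√3]) ∪ ([-6/7, 7/3] × {7/57, 7⋅√3}) ∪ ({-6/7, 6/5, 7⋅√3} × [7/57, 41/7]) ∪ ([-6/7, 7/3) × (7/57, 7⋅√3])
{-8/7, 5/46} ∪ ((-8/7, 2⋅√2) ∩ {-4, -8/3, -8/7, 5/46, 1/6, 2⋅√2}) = {-8/7, 5/46, 1/6}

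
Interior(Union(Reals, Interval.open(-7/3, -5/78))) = Interval(-oo, oo)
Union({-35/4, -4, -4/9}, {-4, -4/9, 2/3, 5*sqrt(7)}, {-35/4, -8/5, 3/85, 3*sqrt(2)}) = {-35/4, -4, -8/5, -4/9, 3/85, 2/3, 3*sqrt(2), 5*sqrt(7)}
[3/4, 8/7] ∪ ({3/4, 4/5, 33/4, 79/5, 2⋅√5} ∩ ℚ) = [3/4, 8/7] ∪ {33/4, 79/5}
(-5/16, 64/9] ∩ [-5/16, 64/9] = (-5/16, 64/9]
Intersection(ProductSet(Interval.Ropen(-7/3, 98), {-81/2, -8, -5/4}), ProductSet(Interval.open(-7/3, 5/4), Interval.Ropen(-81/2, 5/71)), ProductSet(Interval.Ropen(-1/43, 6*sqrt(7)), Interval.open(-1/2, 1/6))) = EmptySet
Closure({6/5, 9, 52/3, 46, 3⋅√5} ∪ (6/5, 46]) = [6/5, 46]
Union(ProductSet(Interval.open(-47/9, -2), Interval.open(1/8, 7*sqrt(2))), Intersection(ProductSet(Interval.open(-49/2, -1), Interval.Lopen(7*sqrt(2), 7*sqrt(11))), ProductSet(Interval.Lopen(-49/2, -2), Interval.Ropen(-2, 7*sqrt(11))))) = Union(ProductSet(Interval.Lopen(-49/2, -2), Interval.open(7*sqrt(2), 7*sqrt(11))), ProductSet(Interval.open(-47/9, -2), Interval.open(1/8, 7*sqrt(2))))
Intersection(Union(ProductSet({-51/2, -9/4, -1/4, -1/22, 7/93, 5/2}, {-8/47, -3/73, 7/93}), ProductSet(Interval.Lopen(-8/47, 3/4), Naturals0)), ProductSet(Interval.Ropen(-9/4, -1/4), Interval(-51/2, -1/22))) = ProductSet({-9/4}, {-8/47})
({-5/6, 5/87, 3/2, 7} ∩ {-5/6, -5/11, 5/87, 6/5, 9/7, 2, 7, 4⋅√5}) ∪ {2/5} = {-5/6, 5/87, 2/5, 7}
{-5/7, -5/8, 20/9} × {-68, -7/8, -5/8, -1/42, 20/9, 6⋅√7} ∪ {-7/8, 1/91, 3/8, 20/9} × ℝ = ({-7/8, 1/91, 3/8, 20/9} × ℝ) ∪ ({-5/7, -5/8, 20/9} × {-68, -7/8, -5/8, -1/42, 20/9, 6⋅√7})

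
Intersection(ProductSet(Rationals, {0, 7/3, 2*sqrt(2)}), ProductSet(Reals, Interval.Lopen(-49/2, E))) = ProductSet(Rationals, {0, 7/3})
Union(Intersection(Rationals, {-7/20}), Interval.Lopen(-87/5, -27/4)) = Union({-7/20}, Interval.Lopen(-87/5, -27/4))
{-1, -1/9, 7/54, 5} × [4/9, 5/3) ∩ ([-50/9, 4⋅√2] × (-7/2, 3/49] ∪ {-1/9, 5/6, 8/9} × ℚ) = {-1/9} × (ℚ ∩ [4/9, 5/3))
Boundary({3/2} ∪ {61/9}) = {3/2, 61/9}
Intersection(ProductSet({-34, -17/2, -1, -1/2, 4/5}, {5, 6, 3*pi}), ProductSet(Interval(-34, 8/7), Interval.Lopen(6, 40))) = ProductSet({-34, -17/2, -1, -1/2, 4/5}, {3*pi})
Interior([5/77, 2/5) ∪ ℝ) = (-∞, ∞)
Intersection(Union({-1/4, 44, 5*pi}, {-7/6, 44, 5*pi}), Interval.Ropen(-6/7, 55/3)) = {-1/4, 5*pi}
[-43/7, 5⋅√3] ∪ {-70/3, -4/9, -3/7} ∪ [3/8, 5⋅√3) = {-70/3} ∪ [-43/7, 5⋅√3]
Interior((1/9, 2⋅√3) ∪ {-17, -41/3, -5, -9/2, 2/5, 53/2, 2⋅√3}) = (1/9, 2⋅√3)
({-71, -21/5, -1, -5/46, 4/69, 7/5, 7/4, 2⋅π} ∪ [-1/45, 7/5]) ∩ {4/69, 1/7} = {4/69, 1/7}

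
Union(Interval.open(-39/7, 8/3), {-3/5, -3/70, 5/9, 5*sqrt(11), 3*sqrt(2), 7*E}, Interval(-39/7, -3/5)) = Union({5*sqrt(11), 3*sqrt(2), 7*E}, Interval.Ropen(-39/7, 8/3))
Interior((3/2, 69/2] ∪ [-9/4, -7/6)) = (-9/4, -7/6) ∪ (3/2, 69/2)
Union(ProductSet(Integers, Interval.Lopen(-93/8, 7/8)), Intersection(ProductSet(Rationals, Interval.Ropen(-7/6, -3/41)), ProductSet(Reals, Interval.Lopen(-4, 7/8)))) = Union(ProductSet(Integers, Interval.Lopen(-93/8, 7/8)), ProductSet(Rationals, Interval.Ropen(-7/6, -3/41)))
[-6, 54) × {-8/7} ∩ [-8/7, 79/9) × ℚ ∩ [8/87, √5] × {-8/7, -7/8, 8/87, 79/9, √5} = [8/87, √5] × {-8/7}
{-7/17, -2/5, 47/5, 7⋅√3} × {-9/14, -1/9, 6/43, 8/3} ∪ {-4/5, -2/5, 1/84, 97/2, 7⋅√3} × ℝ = ({-4/5, -2/5, 1/84, 97/2, 7⋅√3} × ℝ) ∪ ({-7/17, -2/5, 47/5, 7⋅√3} × {-9/14, -1/9, 6/43, 8/3})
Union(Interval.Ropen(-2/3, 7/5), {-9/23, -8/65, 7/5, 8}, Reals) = Interval(-oo, oo)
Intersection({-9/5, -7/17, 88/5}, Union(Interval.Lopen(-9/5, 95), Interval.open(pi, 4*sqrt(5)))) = {-7/17, 88/5}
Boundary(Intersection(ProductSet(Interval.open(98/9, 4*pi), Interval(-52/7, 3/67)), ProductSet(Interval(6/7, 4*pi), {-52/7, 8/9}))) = ProductSet(Interval(98/9, 4*pi), {-52/7})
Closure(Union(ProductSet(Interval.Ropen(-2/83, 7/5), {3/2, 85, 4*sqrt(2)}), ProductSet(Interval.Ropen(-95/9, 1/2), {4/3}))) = Union(ProductSet(Interval(-95/9, 1/2), {4/3}), ProductSet(Interval(-2/83, 7/5), {3/2, 85, 4*sqrt(2)}))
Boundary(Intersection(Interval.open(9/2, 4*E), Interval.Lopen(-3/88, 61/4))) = {9/2, 4*E}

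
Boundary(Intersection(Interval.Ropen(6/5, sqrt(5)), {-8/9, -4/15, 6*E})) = EmptySet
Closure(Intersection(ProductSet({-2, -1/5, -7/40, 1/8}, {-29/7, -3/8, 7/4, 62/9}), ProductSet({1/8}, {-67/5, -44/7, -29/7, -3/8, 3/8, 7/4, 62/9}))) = ProductSet({1/8}, {-29/7, -3/8, 7/4, 62/9})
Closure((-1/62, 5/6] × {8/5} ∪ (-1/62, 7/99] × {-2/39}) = ([-1/62, 7/99] × {-2/39}) ∪ ([-1/62, 5/6] × {8/5})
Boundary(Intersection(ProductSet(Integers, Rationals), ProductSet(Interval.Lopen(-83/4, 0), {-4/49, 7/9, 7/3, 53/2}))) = ProductSet(Range(-20, 1, 1), {-4/49, 7/9, 7/3, 53/2})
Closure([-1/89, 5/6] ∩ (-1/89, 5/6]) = [-1/89, 5/6]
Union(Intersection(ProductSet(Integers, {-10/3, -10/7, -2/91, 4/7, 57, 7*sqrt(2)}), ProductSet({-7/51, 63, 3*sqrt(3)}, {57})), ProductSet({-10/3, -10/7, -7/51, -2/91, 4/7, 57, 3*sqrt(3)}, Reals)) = Union(ProductSet({63}, {57}), ProductSet({-10/3, -10/7, -7/51, -2/91, 4/7, 57, 3*sqrt(3)}, Reals))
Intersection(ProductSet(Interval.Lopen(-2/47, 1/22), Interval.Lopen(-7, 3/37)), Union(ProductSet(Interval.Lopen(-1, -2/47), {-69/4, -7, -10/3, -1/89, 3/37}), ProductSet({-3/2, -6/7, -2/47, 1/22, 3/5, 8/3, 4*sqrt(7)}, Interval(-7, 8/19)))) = ProductSet({1/22}, Interval.Lopen(-7, 3/37))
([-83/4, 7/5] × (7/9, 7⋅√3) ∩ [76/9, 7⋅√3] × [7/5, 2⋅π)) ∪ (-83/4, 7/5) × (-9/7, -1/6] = (-83/4, 7/5) × (-9/7, -1/6]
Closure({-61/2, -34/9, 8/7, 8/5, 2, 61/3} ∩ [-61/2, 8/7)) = {-61/2, -34/9}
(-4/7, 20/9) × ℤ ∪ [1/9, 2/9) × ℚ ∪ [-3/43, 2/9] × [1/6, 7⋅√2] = ((-4/7, 20/9) × ℤ) ∪ ([1/9, 2/9) × ℚ) ∪ ([-3/43, 2/9] × [1/6, 7⋅√2])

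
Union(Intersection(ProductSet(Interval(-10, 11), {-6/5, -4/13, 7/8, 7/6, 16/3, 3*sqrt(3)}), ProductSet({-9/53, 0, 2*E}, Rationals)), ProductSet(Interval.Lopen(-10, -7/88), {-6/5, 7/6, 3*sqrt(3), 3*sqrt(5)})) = Union(ProductSet({-9/53, 0, 2*E}, {-6/5, -4/13, 7/8, 7/6, 16/3}), ProductSet(Interval.Lopen(-10, -7/88), {-6/5, 7/6, 3*sqrt(3), 3*sqrt(5)}))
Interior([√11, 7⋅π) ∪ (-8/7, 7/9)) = (-8/7, 7/9) ∪ (√11, 7⋅π)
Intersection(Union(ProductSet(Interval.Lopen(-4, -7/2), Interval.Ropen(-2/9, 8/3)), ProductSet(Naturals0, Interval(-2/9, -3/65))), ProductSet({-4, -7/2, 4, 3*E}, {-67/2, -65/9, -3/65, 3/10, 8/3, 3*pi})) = Union(ProductSet({-7/2}, {-3/65, 3/10}), ProductSet({4}, {-3/65}))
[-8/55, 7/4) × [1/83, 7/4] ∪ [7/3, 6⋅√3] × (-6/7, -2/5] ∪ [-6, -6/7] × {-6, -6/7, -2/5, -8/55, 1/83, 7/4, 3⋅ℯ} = ([-8/55, 7/4) × [1/83, 7/4]) ∪ ([7/3, 6⋅√3] × (-6/7, -2/5]) ∪ ([-6, -6/7] × {-6, -6/7, -2/5, -8/55, 1/83, 7/4, 3⋅ℯ})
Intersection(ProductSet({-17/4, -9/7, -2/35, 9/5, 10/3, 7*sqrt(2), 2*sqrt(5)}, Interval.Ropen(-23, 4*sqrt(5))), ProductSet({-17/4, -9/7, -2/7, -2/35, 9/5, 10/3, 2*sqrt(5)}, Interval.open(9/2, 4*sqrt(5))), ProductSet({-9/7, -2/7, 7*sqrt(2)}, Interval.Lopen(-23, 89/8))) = ProductSet({-9/7}, Interval.open(9/2, 4*sqrt(5)))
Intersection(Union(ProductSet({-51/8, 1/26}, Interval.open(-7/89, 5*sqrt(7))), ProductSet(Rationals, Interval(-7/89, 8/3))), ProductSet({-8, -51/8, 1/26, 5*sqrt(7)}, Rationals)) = Union(ProductSet({-51/8, 1/26}, Intersection(Interval.open(-7/89, 5*sqrt(7)), Rationals)), ProductSet({-8, -51/8, 1/26}, Intersection(Interval(-7/89, 8/3), Rationals)))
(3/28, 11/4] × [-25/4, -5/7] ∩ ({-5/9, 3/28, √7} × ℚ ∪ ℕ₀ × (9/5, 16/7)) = {√7} × (ℚ ∩ [-25/4, -5/7])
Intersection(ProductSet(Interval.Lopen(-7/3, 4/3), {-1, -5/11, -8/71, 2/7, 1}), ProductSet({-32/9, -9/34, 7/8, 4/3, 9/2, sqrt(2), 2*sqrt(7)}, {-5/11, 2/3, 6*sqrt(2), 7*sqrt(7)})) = ProductSet({-9/34, 7/8, 4/3}, {-5/11})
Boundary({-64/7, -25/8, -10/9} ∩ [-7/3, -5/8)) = {-10/9}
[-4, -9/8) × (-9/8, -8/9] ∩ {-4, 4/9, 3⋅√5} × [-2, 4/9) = {-4} × (-9/8, -8/9]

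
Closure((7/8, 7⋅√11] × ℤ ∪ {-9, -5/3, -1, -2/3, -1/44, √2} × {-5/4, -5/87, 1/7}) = ([7/8, 7⋅√11] × ℤ) ∪ ({-9, -5/3, -1, -2/3, -1/44, √2} × {-5/4, -5/87, 1/7})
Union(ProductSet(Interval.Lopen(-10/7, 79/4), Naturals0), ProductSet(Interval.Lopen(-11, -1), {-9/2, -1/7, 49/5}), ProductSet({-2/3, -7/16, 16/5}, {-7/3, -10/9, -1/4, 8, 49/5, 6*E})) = Union(ProductSet({-2/3, -7/16, 16/5}, {-7/3, -10/9, -1/4, 8, 49/5, 6*E}), ProductSet(Interval.Lopen(-11, -1), {-9/2, -1/7, 49/5}), ProductSet(Interval.Lopen(-10/7, 79/4), Naturals0))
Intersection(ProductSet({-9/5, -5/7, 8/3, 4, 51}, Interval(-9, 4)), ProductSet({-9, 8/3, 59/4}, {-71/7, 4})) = ProductSet({8/3}, {4})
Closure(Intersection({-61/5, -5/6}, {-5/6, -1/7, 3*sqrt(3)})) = {-5/6}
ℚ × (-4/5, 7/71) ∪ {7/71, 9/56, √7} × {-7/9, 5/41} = (ℚ × (-4/5, 7/71)) ∪ ({7/71, 9/56, √7} × {-7/9, 5/41})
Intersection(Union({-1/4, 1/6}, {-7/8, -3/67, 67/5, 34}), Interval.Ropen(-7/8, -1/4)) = {-7/8}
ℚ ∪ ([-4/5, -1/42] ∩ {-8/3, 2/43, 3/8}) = ℚ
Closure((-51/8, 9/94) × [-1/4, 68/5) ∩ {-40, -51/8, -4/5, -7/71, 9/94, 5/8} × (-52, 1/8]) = {-4/5, -7/71} × [-1/4, 1/8]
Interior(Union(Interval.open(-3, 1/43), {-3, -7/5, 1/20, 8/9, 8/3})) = Interval.open(-3, 1/43)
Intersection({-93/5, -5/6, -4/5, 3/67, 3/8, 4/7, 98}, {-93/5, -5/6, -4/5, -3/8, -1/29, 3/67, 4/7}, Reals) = {-93/5, -5/6, -4/5, 3/67, 4/7}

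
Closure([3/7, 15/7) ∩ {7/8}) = {7/8}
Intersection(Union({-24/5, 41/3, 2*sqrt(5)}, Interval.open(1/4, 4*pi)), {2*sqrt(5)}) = {2*sqrt(5)}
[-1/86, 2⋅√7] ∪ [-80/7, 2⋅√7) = [-80/7, 2⋅√7]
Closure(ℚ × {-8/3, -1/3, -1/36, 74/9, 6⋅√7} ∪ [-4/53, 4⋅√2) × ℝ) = ([-4/53, 4⋅√2] × ℝ) ∪ ((ℚ ∪ (-∞, -4/53] ∪ [4⋅√2, ∞)) × {-8/3, -1/3, -1/36, 74/9, 6⋅√7})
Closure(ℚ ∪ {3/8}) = ℝ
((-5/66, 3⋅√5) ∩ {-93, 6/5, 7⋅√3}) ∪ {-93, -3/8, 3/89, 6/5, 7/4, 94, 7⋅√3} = {-93, -3/8, 3/89, 6/5, 7/4, 94, 7⋅√3}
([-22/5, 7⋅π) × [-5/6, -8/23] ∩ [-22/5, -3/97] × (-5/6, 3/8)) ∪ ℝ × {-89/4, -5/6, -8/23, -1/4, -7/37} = (ℝ × {-89/4, -5/6, -8/23, -1/4, -7/37}) ∪ ([-22/5, -3/97] × (-5/6, -8/23])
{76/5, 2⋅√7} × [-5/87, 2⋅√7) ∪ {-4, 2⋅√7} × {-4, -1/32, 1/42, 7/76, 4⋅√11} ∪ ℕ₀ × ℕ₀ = (ℕ₀ × ℕ₀) ∪ ({76/5, 2⋅√7} × [-5/87, 2⋅√7)) ∪ ({-4, 2⋅√7} × {-4, -1/32, 1/42, 7/76, 4⋅√11})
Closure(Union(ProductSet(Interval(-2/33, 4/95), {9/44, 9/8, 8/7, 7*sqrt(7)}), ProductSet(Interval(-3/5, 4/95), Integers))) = Union(ProductSet(Interval(-3/5, 4/95), Integers), ProductSet(Interval(-2/33, 4/95), {9/44, 9/8, 8/7, 7*sqrt(7)}))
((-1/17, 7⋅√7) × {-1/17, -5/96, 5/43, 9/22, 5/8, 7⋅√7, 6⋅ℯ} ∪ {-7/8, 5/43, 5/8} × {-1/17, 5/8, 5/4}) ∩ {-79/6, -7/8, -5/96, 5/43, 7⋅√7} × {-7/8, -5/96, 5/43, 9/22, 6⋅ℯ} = {-5/96, 5/43} × {-5/96, 5/43, 9/22, 6⋅ℯ}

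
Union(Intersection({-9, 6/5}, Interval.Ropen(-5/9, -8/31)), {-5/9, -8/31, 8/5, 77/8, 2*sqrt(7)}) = {-5/9, -8/31, 8/5, 77/8, 2*sqrt(7)}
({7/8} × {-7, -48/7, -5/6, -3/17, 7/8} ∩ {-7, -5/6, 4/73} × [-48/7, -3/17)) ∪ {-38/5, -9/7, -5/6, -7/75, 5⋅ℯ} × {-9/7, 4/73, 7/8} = {-38/5, -9/7, -5/6, -7/75, 5⋅ℯ} × {-9/7, 4/73, 7/8}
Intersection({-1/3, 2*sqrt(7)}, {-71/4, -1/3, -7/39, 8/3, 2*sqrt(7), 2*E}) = {-1/3, 2*sqrt(7)}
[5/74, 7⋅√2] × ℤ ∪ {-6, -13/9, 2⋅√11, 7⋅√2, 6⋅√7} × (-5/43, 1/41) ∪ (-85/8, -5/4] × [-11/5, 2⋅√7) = ([5/74, 7⋅√2] × ℤ) ∪ ((-85/8, -5/4] × [-11/5, 2⋅√7)) ∪ ({-6, -13/9, 2⋅√11, 7⋅√2, 6⋅√7} × (-5/43, 1/41))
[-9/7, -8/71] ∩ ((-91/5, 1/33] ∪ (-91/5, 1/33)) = [-9/7, -8/71]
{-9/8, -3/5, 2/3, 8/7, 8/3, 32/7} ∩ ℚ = {-9/8, -3/5, 2/3, 8/7, 8/3, 32/7}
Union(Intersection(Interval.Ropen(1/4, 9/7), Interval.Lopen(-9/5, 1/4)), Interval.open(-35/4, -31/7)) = Union({1/4}, Interval.open(-35/4, -31/7))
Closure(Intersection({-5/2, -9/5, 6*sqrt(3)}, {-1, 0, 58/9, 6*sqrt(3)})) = {6*sqrt(3)}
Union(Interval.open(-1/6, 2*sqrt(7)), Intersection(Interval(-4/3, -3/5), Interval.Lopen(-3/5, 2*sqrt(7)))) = Interval.open(-1/6, 2*sqrt(7))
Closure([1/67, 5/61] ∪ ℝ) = (-∞, ∞)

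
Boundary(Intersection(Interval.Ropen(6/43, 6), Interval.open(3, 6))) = {3, 6}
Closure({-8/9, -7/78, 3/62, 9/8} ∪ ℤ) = ℤ ∪ {-8/9, -7/78, 3/62, 9/8}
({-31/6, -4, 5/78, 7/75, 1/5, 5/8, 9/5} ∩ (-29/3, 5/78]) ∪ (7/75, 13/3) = {-31/6, -4, 5/78} ∪ (7/75, 13/3)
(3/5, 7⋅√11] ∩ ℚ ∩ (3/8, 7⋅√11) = ℚ ∩ (3/5, 7⋅√11)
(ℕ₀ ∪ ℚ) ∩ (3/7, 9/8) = ℚ ∩ (3/7, 9/8)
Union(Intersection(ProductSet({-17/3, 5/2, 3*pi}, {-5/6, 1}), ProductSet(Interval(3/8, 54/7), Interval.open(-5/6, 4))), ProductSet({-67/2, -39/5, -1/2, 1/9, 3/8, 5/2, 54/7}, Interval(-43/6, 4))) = ProductSet({-67/2, -39/5, -1/2, 1/9, 3/8, 5/2, 54/7}, Interval(-43/6, 4))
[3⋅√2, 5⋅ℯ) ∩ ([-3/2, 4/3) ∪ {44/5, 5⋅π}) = {44/5}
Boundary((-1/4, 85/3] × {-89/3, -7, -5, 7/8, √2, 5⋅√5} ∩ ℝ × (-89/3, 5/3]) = [-1/4, 85/3] × {-7, -5, 7/8, √2}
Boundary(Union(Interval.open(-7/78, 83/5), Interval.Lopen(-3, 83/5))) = {-3, 83/5}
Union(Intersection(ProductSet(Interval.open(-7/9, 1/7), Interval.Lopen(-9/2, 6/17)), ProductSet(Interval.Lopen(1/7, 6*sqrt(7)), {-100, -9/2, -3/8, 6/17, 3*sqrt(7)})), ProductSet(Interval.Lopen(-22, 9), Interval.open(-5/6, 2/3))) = ProductSet(Interval.Lopen(-22, 9), Interval.open(-5/6, 2/3))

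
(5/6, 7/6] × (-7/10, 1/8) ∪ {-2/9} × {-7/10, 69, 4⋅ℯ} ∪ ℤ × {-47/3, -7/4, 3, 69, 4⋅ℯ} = ({-2/9} × {-7/10, 69, 4⋅ℯ}) ∪ (ℤ × {-47/3, -7/4, 3, 69, 4⋅ℯ}) ∪ ((5/6, 7/6] × (-7/10, 1/8))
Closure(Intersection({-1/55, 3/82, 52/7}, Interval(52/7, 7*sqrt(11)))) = {52/7}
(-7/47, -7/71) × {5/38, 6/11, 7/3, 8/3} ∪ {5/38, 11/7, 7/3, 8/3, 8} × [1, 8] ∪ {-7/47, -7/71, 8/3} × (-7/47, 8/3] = ({-7/47, -7/71, 8/3} × (-7/47, 8/3]) ∪ ((-7/47, -7/71) × {5/38, 6/11, 7/3, 8/3}) ∪ ({5/38, 11/7, 7/3, 8/3, 8} × [1, 8])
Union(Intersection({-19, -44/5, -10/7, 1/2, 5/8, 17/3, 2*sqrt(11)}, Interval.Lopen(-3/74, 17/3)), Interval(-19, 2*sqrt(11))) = Interval(-19, 2*sqrt(11))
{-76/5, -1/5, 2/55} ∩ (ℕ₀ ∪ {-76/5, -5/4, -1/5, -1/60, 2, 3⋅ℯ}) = {-76/5, -1/5}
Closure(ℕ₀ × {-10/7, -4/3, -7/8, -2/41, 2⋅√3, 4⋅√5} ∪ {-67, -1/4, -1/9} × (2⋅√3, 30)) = ({-67, -1/4, -1/9} × [2⋅√3, 30]) ∪ (ℕ₀ × {-10/7, -4/3, -7/8, -2/41, 2⋅√3, 4⋅√5})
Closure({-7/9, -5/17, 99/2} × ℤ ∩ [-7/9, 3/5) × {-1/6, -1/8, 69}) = {-7/9, -5/17} × {69}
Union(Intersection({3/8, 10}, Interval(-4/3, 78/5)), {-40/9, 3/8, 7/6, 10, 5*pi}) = {-40/9, 3/8, 7/6, 10, 5*pi}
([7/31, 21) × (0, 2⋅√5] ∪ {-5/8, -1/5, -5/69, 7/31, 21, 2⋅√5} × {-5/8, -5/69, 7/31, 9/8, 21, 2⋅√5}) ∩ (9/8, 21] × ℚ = ({21, 2⋅√5} × {-5/8, -5/69, 7/31, 9/8, 21}) ∪ ((9/8, 21) × (ℚ ∩ (0, 2⋅√5]))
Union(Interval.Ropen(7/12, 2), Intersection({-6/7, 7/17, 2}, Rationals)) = Union({-6/7, 7/17}, Interval(7/12, 2))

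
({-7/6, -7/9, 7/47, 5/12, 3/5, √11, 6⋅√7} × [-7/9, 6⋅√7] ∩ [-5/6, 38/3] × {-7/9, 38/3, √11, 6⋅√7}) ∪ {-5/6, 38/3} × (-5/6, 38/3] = ({-5/6, 38/3} × (-5/6, 38/3]) ∪ ({-7/9, 7/47, 5/12, 3/5, √11} × {-7/9, 38/3, √11, 6⋅√7})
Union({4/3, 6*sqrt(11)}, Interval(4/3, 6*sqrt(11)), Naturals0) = Union(Interval(4/3, 6*sqrt(11)), Naturals0)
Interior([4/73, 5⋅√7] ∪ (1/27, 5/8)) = (1/27, 5⋅√7)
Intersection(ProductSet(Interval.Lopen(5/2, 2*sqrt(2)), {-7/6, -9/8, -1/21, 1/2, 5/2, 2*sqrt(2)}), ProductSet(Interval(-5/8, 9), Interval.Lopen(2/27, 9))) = ProductSet(Interval.Lopen(5/2, 2*sqrt(2)), {1/2, 5/2, 2*sqrt(2)})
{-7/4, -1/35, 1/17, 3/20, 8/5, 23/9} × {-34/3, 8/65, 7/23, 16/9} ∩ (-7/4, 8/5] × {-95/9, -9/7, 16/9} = {-1/35, 1/17, 3/20, 8/5} × {16/9}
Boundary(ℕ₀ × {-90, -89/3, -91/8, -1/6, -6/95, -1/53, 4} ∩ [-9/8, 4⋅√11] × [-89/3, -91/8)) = {0, 1, …, 13} × {-89/3}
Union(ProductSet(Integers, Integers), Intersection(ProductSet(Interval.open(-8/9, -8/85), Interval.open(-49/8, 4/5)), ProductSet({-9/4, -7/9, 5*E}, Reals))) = Union(ProductSet({-7/9}, Interval.open(-49/8, 4/5)), ProductSet(Integers, Integers))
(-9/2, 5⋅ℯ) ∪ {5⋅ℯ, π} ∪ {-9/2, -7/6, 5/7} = [-9/2, 5⋅ℯ]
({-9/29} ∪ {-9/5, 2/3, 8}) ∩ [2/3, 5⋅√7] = {2/3, 8}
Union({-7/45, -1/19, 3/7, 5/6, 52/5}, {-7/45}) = {-7/45, -1/19, 3/7, 5/6, 52/5}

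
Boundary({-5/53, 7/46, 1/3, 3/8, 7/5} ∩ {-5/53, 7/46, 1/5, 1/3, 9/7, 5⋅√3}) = {-5/53, 7/46, 1/3}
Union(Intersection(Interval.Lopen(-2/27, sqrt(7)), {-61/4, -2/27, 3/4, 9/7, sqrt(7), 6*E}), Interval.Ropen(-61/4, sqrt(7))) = Interval(-61/4, sqrt(7))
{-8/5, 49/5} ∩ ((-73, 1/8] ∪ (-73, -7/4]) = {-8/5}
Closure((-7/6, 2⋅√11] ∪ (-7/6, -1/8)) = [-7/6, 2⋅√11]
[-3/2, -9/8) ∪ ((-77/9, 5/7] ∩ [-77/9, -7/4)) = (-77/9, -7/4) ∪ [-3/2, -9/8)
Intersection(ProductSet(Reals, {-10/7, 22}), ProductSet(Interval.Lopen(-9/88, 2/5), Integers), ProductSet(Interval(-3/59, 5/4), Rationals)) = ProductSet(Interval(-3/59, 2/5), {22})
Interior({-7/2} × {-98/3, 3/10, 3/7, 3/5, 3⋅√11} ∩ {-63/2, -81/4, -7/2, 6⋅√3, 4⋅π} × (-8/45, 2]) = ∅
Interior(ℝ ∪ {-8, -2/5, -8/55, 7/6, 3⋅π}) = ℝ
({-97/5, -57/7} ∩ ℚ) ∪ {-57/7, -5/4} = {-97/5, -57/7, -5/4}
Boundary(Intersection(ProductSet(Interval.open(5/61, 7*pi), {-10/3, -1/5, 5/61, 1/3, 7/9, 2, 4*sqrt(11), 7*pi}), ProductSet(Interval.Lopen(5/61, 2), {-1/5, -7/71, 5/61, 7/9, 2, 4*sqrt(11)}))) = ProductSet(Interval(5/61, 2), {-1/5, 5/61, 7/9, 2, 4*sqrt(11)})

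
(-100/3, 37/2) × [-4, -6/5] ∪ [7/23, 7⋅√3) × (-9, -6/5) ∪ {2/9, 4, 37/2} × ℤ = ({2/9, 4, 37/2} × ℤ) ∪ ((-100/3, 37/2) × [-4, -6/5]) ∪ ([7/23, 7⋅√3) × (-9, -6/5))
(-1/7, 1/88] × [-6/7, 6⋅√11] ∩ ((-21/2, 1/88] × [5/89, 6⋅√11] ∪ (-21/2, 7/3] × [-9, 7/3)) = (-1/7, 1/88] × [-6/7, 6⋅√11]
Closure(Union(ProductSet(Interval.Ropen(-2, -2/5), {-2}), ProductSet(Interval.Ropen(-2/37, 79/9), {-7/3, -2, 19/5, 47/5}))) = Union(ProductSet(Interval(-2, -2/5), {-2}), ProductSet(Interval(-2/37, 79/9), {-7/3, -2, 19/5, 47/5}))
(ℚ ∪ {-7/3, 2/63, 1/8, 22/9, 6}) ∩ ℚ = ℚ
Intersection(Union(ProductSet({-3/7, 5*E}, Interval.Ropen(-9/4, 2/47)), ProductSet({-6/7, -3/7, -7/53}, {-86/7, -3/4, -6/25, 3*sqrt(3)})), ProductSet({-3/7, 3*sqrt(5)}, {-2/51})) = ProductSet({-3/7}, {-2/51})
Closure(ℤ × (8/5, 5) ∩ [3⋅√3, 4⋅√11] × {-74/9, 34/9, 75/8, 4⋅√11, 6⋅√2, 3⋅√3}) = {6, 7, …, 13} × {34/9}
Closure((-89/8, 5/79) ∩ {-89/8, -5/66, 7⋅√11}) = {-5/66}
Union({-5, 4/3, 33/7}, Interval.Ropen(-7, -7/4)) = Union({4/3, 33/7}, Interval.Ropen(-7, -7/4))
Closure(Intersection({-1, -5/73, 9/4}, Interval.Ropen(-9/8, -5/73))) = {-1}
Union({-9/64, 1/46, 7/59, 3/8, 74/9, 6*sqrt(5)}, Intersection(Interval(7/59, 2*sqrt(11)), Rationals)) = Union({-9/64, 1/46, 74/9, 6*sqrt(5)}, Intersection(Interval(7/59, 2*sqrt(11)), Rationals))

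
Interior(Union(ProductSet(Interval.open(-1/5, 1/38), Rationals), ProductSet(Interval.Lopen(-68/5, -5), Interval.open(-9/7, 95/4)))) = ProductSet(Interval.open(-68/5, -5), Interval.open(-9/7, 95/4))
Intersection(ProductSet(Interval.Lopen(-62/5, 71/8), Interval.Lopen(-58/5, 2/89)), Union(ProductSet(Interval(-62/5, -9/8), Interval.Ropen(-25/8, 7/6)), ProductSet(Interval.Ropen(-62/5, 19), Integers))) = Union(ProductSet(Interval.Lopen(-62/5, -9/8), Interval(-25/8, 2/89)), ProductSet(Interval.Lopen(-62/5, 71/8), Range(-11, 1, 1)))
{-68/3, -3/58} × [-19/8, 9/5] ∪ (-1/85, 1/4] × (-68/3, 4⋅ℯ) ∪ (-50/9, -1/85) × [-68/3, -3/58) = ({-68/3, -3/58} × [-19/8, 9/5]) ∪ ((-50/9, -1/85) × [-68/3, -3/58)) ∪ ((-1/85, 1/4] × (-68/3, 4⋅ℯ))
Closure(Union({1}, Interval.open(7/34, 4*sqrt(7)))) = Interval(7/34, 4*sqrt(7))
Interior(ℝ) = ℝ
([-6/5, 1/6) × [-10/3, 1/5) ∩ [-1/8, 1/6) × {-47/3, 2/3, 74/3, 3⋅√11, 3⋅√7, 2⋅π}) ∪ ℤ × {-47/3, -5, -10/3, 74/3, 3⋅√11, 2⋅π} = ℤ × {-47/3, -5, -10/3, 74/3, 3⋅√11, 2⋅π}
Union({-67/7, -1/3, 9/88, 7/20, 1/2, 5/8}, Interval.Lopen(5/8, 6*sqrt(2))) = Union({-67/7, -1/3, 9/88, 7/20, 1/2}, Interval(5/8, 6*sqrt(2)))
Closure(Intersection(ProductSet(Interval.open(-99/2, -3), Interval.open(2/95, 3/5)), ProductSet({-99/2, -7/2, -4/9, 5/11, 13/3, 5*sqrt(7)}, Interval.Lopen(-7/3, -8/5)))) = EmptySet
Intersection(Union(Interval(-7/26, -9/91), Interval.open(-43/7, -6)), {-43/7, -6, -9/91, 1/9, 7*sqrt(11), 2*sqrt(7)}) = {-9/91}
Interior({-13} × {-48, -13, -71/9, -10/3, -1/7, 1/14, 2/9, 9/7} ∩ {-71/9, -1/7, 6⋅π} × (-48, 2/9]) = ∅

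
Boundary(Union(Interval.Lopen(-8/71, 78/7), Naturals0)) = Union(Complement(Naturals0, Interval.open(-8/71, 78/7)), {-8/71, 78/7})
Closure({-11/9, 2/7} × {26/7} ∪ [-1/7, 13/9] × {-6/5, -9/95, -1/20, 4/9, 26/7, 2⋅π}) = ({-11/9, 2/7} × {26/7}) ∪ ([-1/7, 13/9] × {-6/5, -9/95, -1/20, 4/9, 26/7, 2⋅π})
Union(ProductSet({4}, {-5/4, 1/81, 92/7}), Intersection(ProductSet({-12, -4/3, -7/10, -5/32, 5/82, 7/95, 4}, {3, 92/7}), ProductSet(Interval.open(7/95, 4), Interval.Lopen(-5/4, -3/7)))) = ProductSet({4}, {-5/4, 1/81, 92/7})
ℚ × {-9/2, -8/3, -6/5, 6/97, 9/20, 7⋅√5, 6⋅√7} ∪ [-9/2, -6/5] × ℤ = ([-9/2, -6/5] × ℤ) ∪ (ℚ × {-9/2, -8/3, -6/5, 6/97, 9/20, 7⋅√5, 6⋅√7})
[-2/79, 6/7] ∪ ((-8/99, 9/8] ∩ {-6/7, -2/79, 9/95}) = [-2/79, 6/7]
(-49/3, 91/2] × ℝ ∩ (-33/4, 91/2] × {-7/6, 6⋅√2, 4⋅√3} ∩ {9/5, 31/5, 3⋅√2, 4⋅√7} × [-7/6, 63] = {9/5, 31/5, 3⋅√2, 4⋅√7} × {-7/6, 6⋅√2, 4⋅√3}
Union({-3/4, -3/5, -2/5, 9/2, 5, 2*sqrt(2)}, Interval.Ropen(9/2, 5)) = Union({-3/4, -3/5, -2/5, 2*sqrt(2)}, Interval(9/2, 5))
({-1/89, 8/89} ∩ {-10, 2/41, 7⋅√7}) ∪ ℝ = ℝ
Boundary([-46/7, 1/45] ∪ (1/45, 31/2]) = {-46/7, 31/2}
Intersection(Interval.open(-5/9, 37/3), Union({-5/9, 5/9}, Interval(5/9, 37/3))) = Interval.Ropen(5/9, 37/3)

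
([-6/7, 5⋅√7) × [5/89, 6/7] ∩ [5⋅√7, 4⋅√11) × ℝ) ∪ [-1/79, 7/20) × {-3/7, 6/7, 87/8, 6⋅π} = [-1/79, 7/20) × {-3/7, 6/7, 87/8, 6⋅π}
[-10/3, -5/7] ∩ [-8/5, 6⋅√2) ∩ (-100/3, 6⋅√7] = [-8/5, -5/7]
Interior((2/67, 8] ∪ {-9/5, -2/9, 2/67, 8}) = (2/67, 8)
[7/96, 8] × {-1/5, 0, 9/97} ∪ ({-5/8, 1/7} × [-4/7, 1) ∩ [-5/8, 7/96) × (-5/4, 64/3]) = ({-5/8} × [-4/7, 1)) ∪ ([7/96, 8] × {-1/5, 0, 9/97})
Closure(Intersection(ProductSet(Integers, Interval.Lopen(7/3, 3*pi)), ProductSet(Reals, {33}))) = EmptySet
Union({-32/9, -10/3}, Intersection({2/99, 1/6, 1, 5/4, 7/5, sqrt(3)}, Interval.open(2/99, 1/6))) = {-32/9, -10/3}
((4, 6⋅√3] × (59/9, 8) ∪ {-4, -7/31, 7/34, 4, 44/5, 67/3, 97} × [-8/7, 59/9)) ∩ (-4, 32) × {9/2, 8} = {-7/31, 7/34, 4, 44/5, 67/3} × {9/2}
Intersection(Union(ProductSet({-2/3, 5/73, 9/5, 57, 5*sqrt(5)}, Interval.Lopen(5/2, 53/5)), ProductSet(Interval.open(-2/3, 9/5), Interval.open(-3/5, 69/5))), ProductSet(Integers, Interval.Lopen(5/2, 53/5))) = ProductSet(Union({57}, Range(0, 2, 1)), Interval.Lopen(5/2, 53/5))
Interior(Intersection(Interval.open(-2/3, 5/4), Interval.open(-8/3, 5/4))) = Interval.open(-2/3, 5/4)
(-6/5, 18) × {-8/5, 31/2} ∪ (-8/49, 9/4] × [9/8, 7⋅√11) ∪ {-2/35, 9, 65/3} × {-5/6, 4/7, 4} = ({-2/35, 9, 65/3} × {-5/6, 4/7, 4}) ∪ ((-6/5, 18) × {-8/5, 31/2}) ∪ ((-8/49, 9/4] × [9/8, 7⋅√11))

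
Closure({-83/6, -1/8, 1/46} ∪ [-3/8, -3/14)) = {-83/6, -1/8, 1/46} ∪ [-3/8, -3/14]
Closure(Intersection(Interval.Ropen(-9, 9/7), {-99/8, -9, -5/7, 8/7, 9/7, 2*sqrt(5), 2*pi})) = {-9, -5/7, 8/7}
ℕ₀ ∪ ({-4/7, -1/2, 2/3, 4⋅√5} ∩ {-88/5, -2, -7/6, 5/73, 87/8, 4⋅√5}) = ℕ₀ ∪ {4⋅√5}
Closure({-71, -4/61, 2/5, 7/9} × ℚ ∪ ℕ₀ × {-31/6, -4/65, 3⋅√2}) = ({-71, -4/61, 2/5, 7/9} × ℝ) ∪ (ℕ₀ × {-31/6, -4/65, 3⋅√2})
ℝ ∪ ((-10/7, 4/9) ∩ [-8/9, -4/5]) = (-∞, ∞)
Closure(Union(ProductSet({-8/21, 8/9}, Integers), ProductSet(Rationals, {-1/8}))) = Union(ProductSet({-8/21, 8/9}, Integers), ProductSet(Reals, {-1/8}))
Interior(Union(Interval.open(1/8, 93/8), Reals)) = Interval(-oo, oo)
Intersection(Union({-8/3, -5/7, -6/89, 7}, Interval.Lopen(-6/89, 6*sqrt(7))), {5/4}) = {5/4}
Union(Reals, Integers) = Reals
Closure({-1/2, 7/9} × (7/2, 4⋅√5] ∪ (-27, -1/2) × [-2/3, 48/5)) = ({-27, -1/2} × [-2/3, 48/5]) ∪ ([-27, -1/2] × {-2/3, 48/5}) ∪ ((-27, -1/2) × [-2/3, 48/5)) ∪ ({-1/2, 7/9} × [7/2, 4⋅√5])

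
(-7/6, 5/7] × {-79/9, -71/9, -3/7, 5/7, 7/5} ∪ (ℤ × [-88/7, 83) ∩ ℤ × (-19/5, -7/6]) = (ℤ × (-19/5, -7/6]) ∪ ((-7/6, 5/7] × {-79/9, -71/9, -3/7, 5/7, 7/5})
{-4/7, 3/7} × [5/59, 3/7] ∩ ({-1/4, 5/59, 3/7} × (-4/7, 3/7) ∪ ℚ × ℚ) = ({3/7} × [5/59, 3/7)) ∪ ({-4/7, 3/7} × (ℚ ∩ [5/59, 3/7]))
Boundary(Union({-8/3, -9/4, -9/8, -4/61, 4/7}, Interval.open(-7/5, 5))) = {-8/3, -9/4, -7/5, 5}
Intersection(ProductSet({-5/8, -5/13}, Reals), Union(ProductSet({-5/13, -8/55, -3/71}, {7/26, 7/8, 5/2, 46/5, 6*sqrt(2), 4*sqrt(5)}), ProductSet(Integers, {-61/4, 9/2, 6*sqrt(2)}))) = ProductSet({-5/13}, {7/26, 7/8, 5/2, 46/5, 6*sqrt(2), 4*sqrt(5)})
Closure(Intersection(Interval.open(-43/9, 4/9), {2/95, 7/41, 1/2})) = {2/95, 7/41}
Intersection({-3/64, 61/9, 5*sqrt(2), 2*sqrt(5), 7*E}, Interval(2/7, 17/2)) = {61/9, 5*sqrt(2), 2*sqrt(5)}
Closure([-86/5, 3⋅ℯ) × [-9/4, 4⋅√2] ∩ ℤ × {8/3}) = {-17, -16, …, 8} × {8/3}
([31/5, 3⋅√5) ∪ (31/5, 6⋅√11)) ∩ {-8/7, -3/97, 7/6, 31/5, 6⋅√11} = {31/5}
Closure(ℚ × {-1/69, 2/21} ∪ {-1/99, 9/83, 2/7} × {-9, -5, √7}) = (ℝ × {-1/69, 2/21}) ∪ ({-1/99, 9/83, 2/7} × {-9, -5, √7})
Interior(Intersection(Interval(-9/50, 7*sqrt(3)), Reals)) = Interval.open(-9/50, 7*sqrt(3))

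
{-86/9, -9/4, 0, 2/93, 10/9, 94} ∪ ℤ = ℤ ∪ {-86/9, -9/4, 2/93, 10/9}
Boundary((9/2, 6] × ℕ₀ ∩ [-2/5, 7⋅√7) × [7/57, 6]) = [9/2, 6] × {1, 2, …, 6}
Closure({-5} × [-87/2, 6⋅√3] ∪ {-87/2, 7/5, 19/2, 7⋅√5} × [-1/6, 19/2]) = ({-5} × [-87/2, 6⋅√3]) ∪ ({-87/2, 7/5, 19/2, 7⋅√5} × [-1/6, 19/2])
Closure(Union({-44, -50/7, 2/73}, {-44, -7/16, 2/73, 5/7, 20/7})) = {-44, -50/7, -7/16, 2/73, 5/7, 20/7}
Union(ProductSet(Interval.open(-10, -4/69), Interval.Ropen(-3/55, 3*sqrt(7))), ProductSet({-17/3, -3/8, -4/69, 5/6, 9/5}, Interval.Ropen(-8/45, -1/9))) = Union(ProductSet({-17/3, -3/8, -4/69, 5/6, 9/5}, Interval.Ropen(-8/45, -1/9)), ProductSet(Interval.open(-10, -4/69), Interval.Ropen(-3/55, 3*sqrt(7))))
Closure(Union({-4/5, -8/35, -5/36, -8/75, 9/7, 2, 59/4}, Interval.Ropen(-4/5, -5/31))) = Union({-5/36, -8/75, 9/7, 2, 59/4}, Interval(-4/5, -5/31))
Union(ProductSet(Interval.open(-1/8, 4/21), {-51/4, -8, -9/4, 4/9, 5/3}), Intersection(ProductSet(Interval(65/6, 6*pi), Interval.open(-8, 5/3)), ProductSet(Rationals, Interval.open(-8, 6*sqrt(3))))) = Union(ProductSet(Intersection(Interval(65/6, 6*pi), Rationals), Interval.open(-8, 5/3)), ProductSet(Interval.open(-1/8, 4/21), {-51/4, -8, -9/4, 4/9, 5/3}))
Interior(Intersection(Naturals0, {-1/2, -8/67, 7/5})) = EmptySet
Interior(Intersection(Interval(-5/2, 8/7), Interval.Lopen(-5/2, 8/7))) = Interval.open(-5/2, 8/7)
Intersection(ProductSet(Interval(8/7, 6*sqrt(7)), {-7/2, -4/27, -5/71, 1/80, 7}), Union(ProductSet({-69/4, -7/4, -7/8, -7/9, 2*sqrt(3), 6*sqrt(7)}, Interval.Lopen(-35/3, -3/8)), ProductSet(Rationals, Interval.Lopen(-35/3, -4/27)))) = Union(ProductSet({2*sqrt(3), 6*sqrt(7)}, {-7/2}), ProductSet(Intersection(Interval(8/7, 6*sqrt(7)), Rationals), {-7/2, -4/27}))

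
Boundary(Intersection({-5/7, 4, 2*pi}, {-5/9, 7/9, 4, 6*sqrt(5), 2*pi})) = {4, 2*pi}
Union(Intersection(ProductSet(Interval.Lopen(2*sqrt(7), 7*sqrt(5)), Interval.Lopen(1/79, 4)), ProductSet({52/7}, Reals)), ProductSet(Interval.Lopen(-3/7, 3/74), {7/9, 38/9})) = Union(ProductSet({52/7}, Interval.Lopen(1/79, 4)), ProductSet(Interval.Lopen(-3/7, 3/74), {7/9, 38/9}))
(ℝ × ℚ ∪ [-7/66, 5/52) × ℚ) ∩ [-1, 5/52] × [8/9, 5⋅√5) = [-1, 5/52] × (ℚ ∩ [8/9, 5⋅√5))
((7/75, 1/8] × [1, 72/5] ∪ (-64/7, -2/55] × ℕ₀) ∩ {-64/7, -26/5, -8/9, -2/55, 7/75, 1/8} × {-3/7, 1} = {-26/5, -8/9, -2/55, 1/8} × {1}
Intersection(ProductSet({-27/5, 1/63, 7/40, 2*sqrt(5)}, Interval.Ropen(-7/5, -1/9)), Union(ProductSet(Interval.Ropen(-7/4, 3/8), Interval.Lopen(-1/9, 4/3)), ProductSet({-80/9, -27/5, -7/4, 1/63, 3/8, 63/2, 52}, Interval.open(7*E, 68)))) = EmptySet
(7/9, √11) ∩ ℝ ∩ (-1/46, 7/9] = ∅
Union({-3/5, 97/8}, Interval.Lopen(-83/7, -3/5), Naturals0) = Union({97/8}, Interval.Lopen(-83/7, -3/5), Naturals0)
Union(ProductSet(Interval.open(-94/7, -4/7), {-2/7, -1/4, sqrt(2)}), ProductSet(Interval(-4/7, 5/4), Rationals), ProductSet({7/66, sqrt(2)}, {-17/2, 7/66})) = Union(ProductSet({7/66, sqrt(2)}, {-17/2, 7/66}), ProductSet(Interval.open(-94/7, -4/7), {-2/7, -1/4, sqrt(2)}), ProductSet(Interval(-4/7, 5/4), Rationals))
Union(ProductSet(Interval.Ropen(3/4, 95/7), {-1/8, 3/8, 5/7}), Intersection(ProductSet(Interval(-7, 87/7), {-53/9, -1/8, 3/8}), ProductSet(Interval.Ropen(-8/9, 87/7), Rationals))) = Union(ProductSet(Interval.Ropen(-8/9, 87/7), {-53/9, -1/8, 3/8}), ProductSet(Interval.Ropen(3/4, 95/7), {-1/8, 3/8, 5/7}))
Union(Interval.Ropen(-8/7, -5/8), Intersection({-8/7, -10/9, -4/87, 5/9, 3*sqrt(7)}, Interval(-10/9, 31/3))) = Union({-4/87, 5/9, 3*sqrt(7)}, Interval.Ropen(-8/7, -5/8))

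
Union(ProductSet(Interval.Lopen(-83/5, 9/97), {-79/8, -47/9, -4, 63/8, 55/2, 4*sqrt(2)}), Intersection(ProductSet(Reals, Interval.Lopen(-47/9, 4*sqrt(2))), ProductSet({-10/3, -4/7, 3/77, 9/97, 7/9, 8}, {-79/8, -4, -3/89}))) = Union(ProductSet({-10/3, -4/7, 3/77, 9/97, 7/9, 8}, {-4, -3/89}), ProductSet(Interval.Lopen(-83/5, 9/97), {-79/8, -47/9, -4, 63/8, 55/2, 4*sqrt(2)}))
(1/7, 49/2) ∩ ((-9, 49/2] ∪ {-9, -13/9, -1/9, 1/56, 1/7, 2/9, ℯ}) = (1/7, 49/2)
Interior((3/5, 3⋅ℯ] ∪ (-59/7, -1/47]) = (-59/7, -1/47) ∪ (3/5, 3⋅ℯ)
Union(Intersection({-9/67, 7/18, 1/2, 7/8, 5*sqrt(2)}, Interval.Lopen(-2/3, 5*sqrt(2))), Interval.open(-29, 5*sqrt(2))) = Interval.Lopen(-29, 5*sqrt(2))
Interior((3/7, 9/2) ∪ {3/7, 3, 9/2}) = (3/7, 9/2)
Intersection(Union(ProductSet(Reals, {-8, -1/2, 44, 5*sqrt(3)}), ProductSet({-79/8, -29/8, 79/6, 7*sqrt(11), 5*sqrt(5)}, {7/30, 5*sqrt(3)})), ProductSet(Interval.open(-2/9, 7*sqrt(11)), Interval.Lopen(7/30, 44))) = ProductSet(Interval.open(-2/9, 7*sqrt(11)), {44, 5*sqrt(3)})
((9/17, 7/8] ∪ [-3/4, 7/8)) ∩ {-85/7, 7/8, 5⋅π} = {7/8}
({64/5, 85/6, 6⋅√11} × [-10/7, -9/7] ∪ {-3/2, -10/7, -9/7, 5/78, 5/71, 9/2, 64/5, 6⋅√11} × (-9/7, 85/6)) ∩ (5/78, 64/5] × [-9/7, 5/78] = ({64/5} × {-9/7}) ∪ ({5/71, 9/2, 64/5} × (-9/7, 5/78])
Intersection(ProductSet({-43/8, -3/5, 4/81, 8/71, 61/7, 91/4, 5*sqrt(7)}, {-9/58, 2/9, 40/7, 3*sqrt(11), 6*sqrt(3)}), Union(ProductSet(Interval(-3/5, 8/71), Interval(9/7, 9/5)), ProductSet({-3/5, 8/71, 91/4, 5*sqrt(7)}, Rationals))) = ProductSet({-3/5, 8/71, 91/4, 5*sqrt(7)}, {-9/58, 2/9, 40/7})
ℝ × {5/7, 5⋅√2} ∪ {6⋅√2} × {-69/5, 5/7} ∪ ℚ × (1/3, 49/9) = (ℚ × (1/3, 49/9)) ∪ (ℝ × {5/7, 5⋅√2}) ∪ ({6⋅√2} × {-69/5, 5/7})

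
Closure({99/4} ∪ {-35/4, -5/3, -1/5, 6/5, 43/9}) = {-35/4, -5/3, -1/5, 6/5, 43/9, 99/4}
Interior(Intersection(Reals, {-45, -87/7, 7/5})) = EmptySet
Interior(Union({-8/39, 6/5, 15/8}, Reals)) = Reals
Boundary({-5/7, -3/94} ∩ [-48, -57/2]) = ∅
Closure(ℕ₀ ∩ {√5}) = ∅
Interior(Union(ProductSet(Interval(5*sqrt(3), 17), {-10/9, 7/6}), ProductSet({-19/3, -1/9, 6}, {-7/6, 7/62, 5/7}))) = EmptySet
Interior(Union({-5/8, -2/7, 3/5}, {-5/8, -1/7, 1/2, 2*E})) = EmptySet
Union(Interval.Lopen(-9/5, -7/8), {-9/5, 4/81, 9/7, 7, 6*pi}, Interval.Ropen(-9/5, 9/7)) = Union({7, 6*pi}, Interval(-9/5, 9/7))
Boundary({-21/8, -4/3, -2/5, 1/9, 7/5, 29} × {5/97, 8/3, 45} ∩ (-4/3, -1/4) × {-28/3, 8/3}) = {-2/5} × {8/3}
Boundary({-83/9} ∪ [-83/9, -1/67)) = {-83/9, -1/67}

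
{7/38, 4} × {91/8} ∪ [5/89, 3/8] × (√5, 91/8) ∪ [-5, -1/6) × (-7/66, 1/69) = ({7/38, 4} × {91/8}) ∪ ([-5, -1/6) × (-7/66, 1/69)) ∪ ([5/89, 3/8] × (√5, 91/8))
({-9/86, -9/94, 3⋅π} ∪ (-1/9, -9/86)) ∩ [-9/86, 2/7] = {-9/86, -9/94}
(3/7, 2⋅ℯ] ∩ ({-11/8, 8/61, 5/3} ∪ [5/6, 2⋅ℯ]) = [5/6, 2⋅ℯ]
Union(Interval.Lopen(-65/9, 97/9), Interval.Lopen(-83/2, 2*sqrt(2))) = Interval.Lopen(-83/2, 97/9)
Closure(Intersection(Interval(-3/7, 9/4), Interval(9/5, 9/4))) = Interval(9/5, 9/4)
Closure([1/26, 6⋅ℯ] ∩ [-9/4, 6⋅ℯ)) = [1/26, 6⋅ℯ]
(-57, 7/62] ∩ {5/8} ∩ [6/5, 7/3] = ∅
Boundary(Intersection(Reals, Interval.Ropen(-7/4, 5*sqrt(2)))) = {-7/4, 5*sqrt(2)}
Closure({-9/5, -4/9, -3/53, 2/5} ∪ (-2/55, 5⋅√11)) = {-9/5, -4/9, -3/53} ∪ [-2/55, 5⋅√11]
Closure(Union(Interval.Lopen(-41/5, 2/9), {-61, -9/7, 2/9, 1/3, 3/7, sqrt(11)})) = Union({-61, 1/3, 3/7, sqrt(11)}, Interval(-41/5, 2/9))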